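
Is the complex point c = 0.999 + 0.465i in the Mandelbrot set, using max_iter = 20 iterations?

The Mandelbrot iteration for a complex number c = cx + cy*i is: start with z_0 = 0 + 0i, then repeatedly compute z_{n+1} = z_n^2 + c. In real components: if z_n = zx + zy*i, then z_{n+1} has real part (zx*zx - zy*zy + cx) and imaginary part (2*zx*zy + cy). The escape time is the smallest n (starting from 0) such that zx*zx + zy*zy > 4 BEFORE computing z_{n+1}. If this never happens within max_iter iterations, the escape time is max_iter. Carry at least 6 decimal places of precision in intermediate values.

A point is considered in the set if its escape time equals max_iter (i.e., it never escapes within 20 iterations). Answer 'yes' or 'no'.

Answer: no

Derivation:
z_0 = 0 + 0i, c = 0.9990 + 0.4650i
Iter 1: z = 0.9990 + 0.4650i, |z|^2 = 1.2142
Iter 2: z = 1.7808 + 1.3941i, |z|^2 = 5.1146
Escaped at iteration 2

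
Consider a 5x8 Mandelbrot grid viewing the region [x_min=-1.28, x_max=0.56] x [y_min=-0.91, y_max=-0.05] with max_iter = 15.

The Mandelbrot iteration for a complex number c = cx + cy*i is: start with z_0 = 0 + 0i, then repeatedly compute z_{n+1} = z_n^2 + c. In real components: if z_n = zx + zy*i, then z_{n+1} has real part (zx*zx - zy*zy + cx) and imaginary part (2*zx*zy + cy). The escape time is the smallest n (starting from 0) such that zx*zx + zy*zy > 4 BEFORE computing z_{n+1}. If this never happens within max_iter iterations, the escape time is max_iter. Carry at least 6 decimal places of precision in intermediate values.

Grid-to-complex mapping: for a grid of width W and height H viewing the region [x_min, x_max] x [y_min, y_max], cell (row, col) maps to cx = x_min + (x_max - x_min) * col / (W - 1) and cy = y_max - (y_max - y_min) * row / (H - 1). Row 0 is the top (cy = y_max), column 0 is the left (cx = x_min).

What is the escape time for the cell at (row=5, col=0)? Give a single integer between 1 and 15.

Answer: 3

Derivation:
z_0 = 0 + 0i, c = -1.2800 + -0.6643i
Iter 1: z = -1.2800 + -0.6643i, |z|^2 = 2.0797
Iter 2: z = -0.0829 + 1.0363i, |z|^2 = 1.0808
Iter 3: z = -2.3470 + -0.8361i, |z|^2 = 6.2075
Escaped at iteration 3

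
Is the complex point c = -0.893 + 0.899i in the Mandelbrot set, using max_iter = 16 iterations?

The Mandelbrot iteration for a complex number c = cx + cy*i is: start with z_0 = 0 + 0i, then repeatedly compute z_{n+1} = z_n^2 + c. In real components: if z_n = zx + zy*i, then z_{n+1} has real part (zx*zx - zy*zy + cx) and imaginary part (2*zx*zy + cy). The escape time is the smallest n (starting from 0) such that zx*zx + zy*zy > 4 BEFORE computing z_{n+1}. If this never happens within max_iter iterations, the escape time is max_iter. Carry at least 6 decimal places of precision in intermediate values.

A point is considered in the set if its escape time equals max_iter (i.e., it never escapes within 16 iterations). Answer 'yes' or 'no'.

z_0 = 0 + 0i, c = -0.8930 + 0.8990i
Iter 1: z = -0.8930 + 0.8990i, |z|^2 = 1.6057
Iter 2: z = -0.9038 + -0.7066i, |z|^2 = 1.3161
Iter 3: z = -0.5755 + 2.1762i, |z|^2 = 5.0671
Escaped at iteration 3

Answer: no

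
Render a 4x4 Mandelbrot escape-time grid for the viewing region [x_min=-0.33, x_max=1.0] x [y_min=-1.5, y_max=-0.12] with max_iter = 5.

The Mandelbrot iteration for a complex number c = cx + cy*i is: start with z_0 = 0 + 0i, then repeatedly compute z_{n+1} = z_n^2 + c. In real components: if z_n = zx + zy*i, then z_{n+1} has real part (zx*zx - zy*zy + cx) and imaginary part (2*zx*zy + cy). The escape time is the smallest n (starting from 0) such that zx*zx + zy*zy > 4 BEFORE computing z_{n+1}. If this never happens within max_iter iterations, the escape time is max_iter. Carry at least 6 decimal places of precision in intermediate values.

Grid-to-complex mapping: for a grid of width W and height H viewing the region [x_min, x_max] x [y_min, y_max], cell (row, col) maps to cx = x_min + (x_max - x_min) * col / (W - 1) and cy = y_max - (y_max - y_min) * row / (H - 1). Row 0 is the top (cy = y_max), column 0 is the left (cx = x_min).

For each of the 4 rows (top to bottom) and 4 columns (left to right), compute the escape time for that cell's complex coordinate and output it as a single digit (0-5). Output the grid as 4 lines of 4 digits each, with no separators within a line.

Answer: 5542
5542
5422
2222

Derivation:
(row=0, col=0): c = -0.3300 + -0.1200i → escape time 5
(row=0, col=1): c = 0.1133 + -0.1200i → escape time 5
(row=0, col=2): c = 0.5567 + -0.1200i → escape time 4
(row=0, col=3): c = 1.0000 + -0.1200i → escape time 2
(row=1, col=0): c = -0.3300 + -0.5800i → escape time 5
(row=1, col=1): c = 0.1133 + -0.5800i → escape time 5
(row=1, col=2): c = 0.5567 + -0.5800i → escape time 4
(row=1, col=3): c = 1.0000 + -0.5800i → escape time 2
(row=2, col=0): c = -0.3300 + -1.0400i → escape time 5
(row=2, col=1): c = 0.1133 + -1.0400i → escape time 4
(row=2, col=2): c = 0.5567 + -1.0400i → escape time 2
(row=2, col=3): c = 1.0000 + -1.0400i → escape time 2
(row=3, col=0): c = -0.3300 + -1.5000i → escape time 2
(row=3, col=1): c = 0.1133 + -1.5000i → escape time 2
(row=3, col=2): c = 0.5567 + -1.5000i → escape time 2
(row=3, col=3): c = 1.0000 + -1.5000i → escape time 2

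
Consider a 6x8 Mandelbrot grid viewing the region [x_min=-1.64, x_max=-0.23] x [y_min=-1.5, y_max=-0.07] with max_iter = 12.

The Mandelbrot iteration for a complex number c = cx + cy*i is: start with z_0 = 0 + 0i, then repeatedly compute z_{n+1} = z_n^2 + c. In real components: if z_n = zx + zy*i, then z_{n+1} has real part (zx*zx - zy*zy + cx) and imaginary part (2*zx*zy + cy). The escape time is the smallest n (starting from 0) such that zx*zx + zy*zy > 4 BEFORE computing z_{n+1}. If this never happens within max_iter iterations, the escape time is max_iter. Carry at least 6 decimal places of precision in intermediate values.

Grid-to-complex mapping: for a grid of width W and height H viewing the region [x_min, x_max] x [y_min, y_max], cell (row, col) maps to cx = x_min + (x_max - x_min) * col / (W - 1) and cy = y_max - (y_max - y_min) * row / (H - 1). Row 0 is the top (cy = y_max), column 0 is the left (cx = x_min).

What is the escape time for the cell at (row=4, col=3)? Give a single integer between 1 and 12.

z_0 = 0 + 0i, c = -0.7940 + -0.8871i
Iter 1: z = -0.7940 + -0.8871i, |z|^2 = 1.4175
Iter 2: z = -0.9506 + 0.5216i, |z|^2 = 1.1757
Iter 3: z = -0.1625 + -1.8789i, |z|^2 = 3.5566
Iter 4: z = -4.2978 + -0.2765i, |z|^2 = 18.5471
Escaped at iteration 4

Answer: 4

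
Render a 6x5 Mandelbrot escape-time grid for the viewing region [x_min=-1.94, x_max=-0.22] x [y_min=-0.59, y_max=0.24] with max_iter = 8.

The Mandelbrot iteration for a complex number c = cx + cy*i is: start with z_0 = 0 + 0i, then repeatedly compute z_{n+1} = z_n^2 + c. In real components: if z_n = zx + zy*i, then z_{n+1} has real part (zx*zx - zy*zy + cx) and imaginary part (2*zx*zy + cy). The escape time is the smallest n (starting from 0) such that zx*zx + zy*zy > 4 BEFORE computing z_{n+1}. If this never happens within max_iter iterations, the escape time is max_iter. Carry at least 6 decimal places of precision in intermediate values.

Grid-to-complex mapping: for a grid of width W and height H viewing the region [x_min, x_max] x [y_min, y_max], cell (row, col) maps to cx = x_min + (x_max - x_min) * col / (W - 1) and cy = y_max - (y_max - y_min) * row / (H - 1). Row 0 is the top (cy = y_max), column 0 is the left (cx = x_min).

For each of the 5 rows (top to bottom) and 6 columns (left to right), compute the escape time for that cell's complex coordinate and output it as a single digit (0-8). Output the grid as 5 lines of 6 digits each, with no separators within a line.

(row=0, col=0): c = -1.9400 + 0.2400i → escape time 3
(row=0, col=1): c = -1.5960 + 0.2400i → escape time 5
(row=0, col=2): c = -1.2520 + 0.2400i → escape time 8
(row=0, col=3): c = -0.9080 + 0.2400i → escape time 8
(row=0, col=4): c = -0.5640 + 0.2400i → escape time 8
(row=0, col=5): c = -0.2200 + 0.2400i → escape time 8
(row=1, col=0): c = -1.9400 + 0.0325i → escape time 5
(row=1, col=1): c = -1.5960 + 0.0325i → escape time 8
(row=1, col=2): c = -1.2520 + 0.0325i → escape time 8
(row=1, col=3): c = -0.9080 + 0.0325i → escape time 8
(row=1, col=4): c = -0.5640 + 0.0325i → escape time 8
(row=1, col=5): c = -0.2200 + 0.0325i → escape time 8
(row=2, col=0): c = -1.9400 + -0.1750i → escape time 4
(row=2, col=1): c = -1.5960 + -0.1750i → escape time 5
(row=2, col=2): c = -1.2520 + -0.1750i → escape time 8
(row=2, col=3): c = -0.9080 + -0.1750i → escape time 8
(row=2, col=4): c = -0.5640 + -0.1750i → escape time 8
(row=2, col=5): c = -0.2200 + -0.1750i → escape time 8
(row=3, col=0): c = -1.9400 + -0.3825i → escape time 2
(row=3, col=1): c = -1.5960 + -0.3825i → escape time 4
(row=3, col=2): c = -1.2520 + -0.3825i → escape time 8
(row=3, col=3): c = -0.9080 + -0.3825i → escape time 7
(row=3, col=4): c = -0.5640 + -0.3825i → escape time 8
(row=3, col=5): c = -0.2200 + -0.3825i → escape time 8
(row=4, col=0): c = -1.9400 + -0.5900i → escape time 1
(row=4, col=1): c = -1.5960 + -0.5900i → escape time 3
(row=4, col=2): c = -1.2520 + -0.5900i → escape time 3
(row=4, col=3): c = -0.9080 + -0.5900i → escape time 5
(row=4, col=4): c = -0.5640 + -0.5900i → escape time 8
(row=4, col=5): c = -0.2200 + -0.5900i → escape time 8

Answer: 358888
588888
458888
248788
133588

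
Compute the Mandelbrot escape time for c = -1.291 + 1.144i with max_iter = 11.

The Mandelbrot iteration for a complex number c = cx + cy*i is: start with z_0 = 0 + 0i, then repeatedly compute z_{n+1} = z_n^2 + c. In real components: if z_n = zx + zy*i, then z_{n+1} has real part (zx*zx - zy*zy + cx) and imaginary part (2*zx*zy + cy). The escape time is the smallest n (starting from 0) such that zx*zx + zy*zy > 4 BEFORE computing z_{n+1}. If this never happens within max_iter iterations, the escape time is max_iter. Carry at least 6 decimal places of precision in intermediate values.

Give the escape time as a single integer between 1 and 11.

Answer: 2

Derivation:
z_0 = 0 + 0i, c = -1.2910 + 1.1440i
Iter 1: z = -1.2910 + 1.1440i, |z|^2 = 2.9754
Iter 2: z = -0.9331 + -1.8098i, |z|^2 = 4.1460
Escaped at iteration 2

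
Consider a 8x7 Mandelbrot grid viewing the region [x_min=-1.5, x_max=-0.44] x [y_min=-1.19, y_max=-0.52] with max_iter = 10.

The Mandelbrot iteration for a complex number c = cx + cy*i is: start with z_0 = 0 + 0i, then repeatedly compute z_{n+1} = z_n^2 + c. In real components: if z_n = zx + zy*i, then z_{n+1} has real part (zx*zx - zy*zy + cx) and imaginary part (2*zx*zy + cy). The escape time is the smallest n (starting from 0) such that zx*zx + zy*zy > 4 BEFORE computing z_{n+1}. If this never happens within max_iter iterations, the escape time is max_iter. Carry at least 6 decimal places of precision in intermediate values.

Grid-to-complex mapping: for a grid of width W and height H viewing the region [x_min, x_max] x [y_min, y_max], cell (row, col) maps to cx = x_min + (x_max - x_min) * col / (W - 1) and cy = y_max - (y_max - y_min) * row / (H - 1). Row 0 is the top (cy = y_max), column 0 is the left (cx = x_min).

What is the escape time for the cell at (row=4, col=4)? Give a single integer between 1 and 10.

z_0 = 0 + 0i, c = -0.8943 + -0.9667i
Iter 1: z = -0.8943 + -0.9667i, |z|^2 = 1.7342
Iter 2: z = -1.0290 + 0.7623i, |z|^2 = 1.6399
Iter 3: z = -0.4166 + -2.5354i, |z|^2 = 6.6019
Escaped at iteration 3

Answer: 3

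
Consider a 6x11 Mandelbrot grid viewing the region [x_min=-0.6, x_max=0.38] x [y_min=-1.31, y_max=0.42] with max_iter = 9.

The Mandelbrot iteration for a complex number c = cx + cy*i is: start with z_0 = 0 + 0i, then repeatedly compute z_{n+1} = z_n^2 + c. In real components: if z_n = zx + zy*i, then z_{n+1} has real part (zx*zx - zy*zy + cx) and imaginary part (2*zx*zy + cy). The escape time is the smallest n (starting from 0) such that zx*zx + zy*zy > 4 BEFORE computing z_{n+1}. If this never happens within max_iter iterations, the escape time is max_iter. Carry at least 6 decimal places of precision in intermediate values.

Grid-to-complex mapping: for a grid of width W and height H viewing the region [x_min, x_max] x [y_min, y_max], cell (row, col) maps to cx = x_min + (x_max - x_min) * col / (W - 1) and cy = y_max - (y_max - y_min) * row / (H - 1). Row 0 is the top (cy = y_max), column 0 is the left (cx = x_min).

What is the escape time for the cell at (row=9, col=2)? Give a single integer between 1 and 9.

Answer: 5

Derivation:
z_0 = 0 + 0i, c = -0.2080 + -1.1370i
Iter 1: z = -0.2080 + -1.1370i, |z|^2 = 1.3360
Iter 2: z = -1.4575 + -0.6640i, |z|^2 = 2.5652
Iter 3: z = 1.4754 + 0.7986i, |z|^2 = 2.8146
Iter 4: z = 1.3311 + 1.2195i, |z|^2 = 3.2590
Iter 5: z = 0.0766 + 2.1096i, |z|^2 = 4.4561
Escaped at iteration 5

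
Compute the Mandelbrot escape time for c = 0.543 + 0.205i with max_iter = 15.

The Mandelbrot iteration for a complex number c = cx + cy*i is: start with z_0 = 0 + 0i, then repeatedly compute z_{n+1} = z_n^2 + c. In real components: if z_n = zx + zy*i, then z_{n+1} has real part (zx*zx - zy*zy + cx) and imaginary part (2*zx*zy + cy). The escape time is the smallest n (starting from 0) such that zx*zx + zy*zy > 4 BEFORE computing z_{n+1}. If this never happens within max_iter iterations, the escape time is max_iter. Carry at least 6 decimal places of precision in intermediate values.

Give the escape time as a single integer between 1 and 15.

z_0 = 0 + 0i, c = 0.5430 + 0.2050i
Iter 1: z = 0.5430 + 0.2050i, |z|^2 = 0.3369
Iter 2: z = 0.7958 + 0.4276i, |z|^2 = 0.8162
Iter 3: z = 0.9935 + 0.8856i, |z|^2 = 1.7713
Iter 4: z = 0.7456 + 1.9647i, |z|^2 = 4.4160
Escaped at iteration 4

Answer: 4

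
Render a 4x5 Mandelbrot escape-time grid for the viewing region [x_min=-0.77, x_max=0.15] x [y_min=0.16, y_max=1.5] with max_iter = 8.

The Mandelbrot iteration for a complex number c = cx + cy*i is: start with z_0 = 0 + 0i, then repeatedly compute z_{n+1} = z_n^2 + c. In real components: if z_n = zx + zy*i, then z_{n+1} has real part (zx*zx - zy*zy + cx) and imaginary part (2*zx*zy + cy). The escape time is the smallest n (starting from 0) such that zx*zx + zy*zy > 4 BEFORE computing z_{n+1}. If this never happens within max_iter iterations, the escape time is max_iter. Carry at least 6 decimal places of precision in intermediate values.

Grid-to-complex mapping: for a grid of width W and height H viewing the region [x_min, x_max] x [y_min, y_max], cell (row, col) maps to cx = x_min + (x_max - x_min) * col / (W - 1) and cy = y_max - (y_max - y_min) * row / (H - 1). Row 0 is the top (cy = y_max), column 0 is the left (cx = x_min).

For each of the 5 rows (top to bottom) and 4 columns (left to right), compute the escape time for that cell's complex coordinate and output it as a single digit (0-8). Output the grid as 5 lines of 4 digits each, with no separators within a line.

Answer: 2222
3343
4585
6888
8888

Derivation:
(row=0, col=0): c = -0.7700 + 1.5000i → escape time 2
(row=0, col=1): c = -0.4633 + 1.5000i → escape time 2
(row=0, col=2): c = -0.1567 + 1.5000i → escape time 2
(row=0, col=3): c = 0.1500 + 1.5000i → escape time 2
(row=1, col=0): c = -0.7700 + 1.1650i → escape time 3
(row=1, col=1): c = -0.4633 + 1.1650i → escape time 3
(row=1, col=2): c = -0.1567 + 1.1650i → escape time 4
(row=1, col=3): c = 0.1500 + 1.1650i → escape time 3
(row=2, col=0): c = -0.7700 + 0.8300i → escape time 4
(row=2, col=1): c = -0.4633 + 0.8300i → escape time 5
(row=2, col=2): c = -0.1567 + 0.8300i → escape time 8
(row=2, col=3): c = 0.1500 + 0.8300i → escape time 5
(row=3, col=0): c = -0.7700 + 0.4950i → escape time 6
(row=3, col=1): c = -0.4633 + 0.4950i → escape time 8
(row=3, col=2): c = -0.1567 + 0.4950i → escape time 8
(row=3, col=3): c = 0.1500 + 0.4950i → escape time 8
(row=4, col=0): c = -0.7700 + 0.1600i → escape time 8
(row=4, col=1): c = -0.4633 + 0.1600i → escape time 8
(row=4, col=2): c = -0.1567 + 0.1600i → escape time 8
(row=4, col=3): c = 0.1500 + 0.1600i → escape time 8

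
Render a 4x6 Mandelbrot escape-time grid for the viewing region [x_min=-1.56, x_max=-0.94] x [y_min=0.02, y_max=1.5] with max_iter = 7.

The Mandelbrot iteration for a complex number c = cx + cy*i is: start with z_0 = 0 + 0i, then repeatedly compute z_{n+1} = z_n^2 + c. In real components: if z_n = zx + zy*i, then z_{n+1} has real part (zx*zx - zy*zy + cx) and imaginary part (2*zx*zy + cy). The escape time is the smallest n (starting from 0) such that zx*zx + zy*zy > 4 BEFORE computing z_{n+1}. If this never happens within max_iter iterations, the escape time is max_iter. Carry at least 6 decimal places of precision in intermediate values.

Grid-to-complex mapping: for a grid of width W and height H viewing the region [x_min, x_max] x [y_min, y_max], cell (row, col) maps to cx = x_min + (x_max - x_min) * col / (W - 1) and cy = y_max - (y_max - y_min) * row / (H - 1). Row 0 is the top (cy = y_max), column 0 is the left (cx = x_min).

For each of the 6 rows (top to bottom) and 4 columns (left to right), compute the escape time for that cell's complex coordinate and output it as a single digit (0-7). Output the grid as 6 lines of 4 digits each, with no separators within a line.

(row=0, col=0): c = -1.5600 + 1.5000i → escape time 1
(row=0, col=1): c = -1.3533 + 1.5000i → escape time 1
(row=0, col=2): c = -1.1467 + 1.5000i → escape time 2
(row=0, col=3): c = -0.9400 + 1.5000i → escape time 2
(row=1, col=0): c = -1.5600 + 1.2040i → escape time 2
(row=1, col=1): c = -1.3533 + 1.2040i → escape time 2
(row=1, col=2): c = -1.1467 + 1.2040i → escape time 2
(row=1, col=3): c = -0.9400 + 1.2040i → escape time 3
(row=2, col=0): c = -1.5600 + 0.9080i → escape time 3
(row=2, col=1): c = -1.3533 + 0.9080i → escape time 3
(row=2, col=2): c = -1.1467 + 0.9080i → escape time 3
(row=2, col=3): c = -0.9400 + 0.9080i → escape time 3
(row=3, col=0): c = -1.5600 + 0.6120i → escape time 3
(row=3, col=1): c = -1.3533 + 0.6120i → escape time 3
(row=3, col=2): c = -1.1467 + 0.6120i → escape time 4
(row=3, col=3): c = -0.9400 + 0.6120i → escape time 5
(row=4, col=0): c = -1.5600 + 0.3160i → escape time 4
(row=4, col=1): c = -1.3533 + 0.3160i → escape time 6
(row=4, col=2): c = -1.1467 + 0.3160i → escape time 7
(row=4, col=3): c = -0.9400 + 0.3160i → escape time 7
(row=5, col=0): c = -1.5600 + 0.0200i → escape time 7
(row=5, col=1): c = -1.3533 + 0.0200i → escape time 7
(row=5, col=2): c = -1.1467 + 0.0200i → escape time 7
(row=5, col=3): c = -0.9400 + 0.0200i → escape time 7

Answer: 1122
2223
3333
3345
4677
7777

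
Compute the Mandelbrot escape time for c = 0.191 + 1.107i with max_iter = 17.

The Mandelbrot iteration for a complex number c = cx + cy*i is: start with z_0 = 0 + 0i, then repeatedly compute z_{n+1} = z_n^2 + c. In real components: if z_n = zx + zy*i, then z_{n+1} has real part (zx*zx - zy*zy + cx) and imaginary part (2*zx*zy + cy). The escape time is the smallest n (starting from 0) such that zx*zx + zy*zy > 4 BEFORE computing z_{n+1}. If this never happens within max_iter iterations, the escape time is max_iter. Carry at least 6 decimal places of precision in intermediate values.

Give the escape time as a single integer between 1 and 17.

Answer: 3

Derivation:
z_0 = 0 + 0i, c = 0.1910 + 1.1070i
Iter 1: z = 0.1910 + 1.1070i, |z|^2 = 1.2619
Iter 2: z = -0.9980 + 1.5299i, |z|^2 = 3.3365
Iter 3: z = -1.1536 + -1.9465i, |z|^2 = 5.1197
Escaped at iteration 3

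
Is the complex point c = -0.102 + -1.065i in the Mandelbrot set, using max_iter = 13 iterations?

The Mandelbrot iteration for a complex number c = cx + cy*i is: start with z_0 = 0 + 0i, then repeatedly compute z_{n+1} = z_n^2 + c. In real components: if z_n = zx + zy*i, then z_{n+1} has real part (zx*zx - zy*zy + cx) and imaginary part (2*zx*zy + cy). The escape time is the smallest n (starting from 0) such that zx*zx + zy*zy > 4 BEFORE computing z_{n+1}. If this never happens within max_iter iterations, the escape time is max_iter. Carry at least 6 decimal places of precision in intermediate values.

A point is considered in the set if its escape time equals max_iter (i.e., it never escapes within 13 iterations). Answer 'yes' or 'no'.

Answer: no

Derivation:
z_0 = 0 + 0i, c = -0.1020 + -1.0650i
Iter 1: z = -0.1020 + -1.0650i, |z|^2 = 1.1446
Iter 2: z = -1.2258 + -0.8477i, |z|^2 = 2.2213
Iter 3: z = 0.6820 + 1.0134i, |z|^2 = 1.4920
Iter 4: z = -0.6638 + 0.3172i, |z|^2 = 0.5412
Iter 5: z = 0.2380 + -1.4861i, |z|^2 = 2.2651
Iter 6: z = -2.2537 + -1.7725i, |z|^2 = 8.2210
Escaped at iteration 6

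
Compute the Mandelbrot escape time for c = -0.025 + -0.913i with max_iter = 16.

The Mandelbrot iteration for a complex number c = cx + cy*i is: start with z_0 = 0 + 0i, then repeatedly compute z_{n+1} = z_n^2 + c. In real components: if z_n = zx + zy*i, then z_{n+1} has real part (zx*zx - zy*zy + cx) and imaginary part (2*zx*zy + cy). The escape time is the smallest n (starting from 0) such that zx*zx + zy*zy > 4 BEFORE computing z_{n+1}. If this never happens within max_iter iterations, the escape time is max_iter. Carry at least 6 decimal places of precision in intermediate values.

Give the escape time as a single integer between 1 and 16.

z_0 = 0 + 0i, c = -0.0250 + -0.9130i
Iter 1: z = -0.0250 + -0.9130i, |z|^2 = 0.8342
Iter 2: z = -0.8579 + -0.8674i, |z|^2 = 1.4884
Iter 3: z = -0.0412 + 0.5753i, |z|^2 = 0.3326
Iter 4: z = -0.3542 + -0.9604i, |z|^2 = 1.0479
Iter 5: z = -0.8219 + -0.2325i, |z|^2 = 0.7297
Iter 6: z = 0.5965 + -0.5307i, |z|^2 = 0.6375
Iter 7: z = 0.0492 + -1.5462i, |z|^2 = 2.3931
Iter 8: z = -2.4132 + -1.0651i, |z|^2 = 6.9580
Escaped at iteration 8

Answer: 8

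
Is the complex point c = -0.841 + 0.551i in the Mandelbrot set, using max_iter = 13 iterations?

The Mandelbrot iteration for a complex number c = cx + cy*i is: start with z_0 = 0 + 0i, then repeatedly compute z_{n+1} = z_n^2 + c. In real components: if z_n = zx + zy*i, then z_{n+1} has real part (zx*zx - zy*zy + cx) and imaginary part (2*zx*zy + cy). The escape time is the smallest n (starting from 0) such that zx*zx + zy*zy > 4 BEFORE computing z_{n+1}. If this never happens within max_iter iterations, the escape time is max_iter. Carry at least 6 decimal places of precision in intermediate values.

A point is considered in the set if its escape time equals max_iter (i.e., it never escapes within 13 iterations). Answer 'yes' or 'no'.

Answer: no

Derivation:
z_0 = 0 + 0i, c = -0.8410 + 0.5510i
Iter 1: z = -0.8410 + 0.5510i, |z|^2 = 1.0109
Iter 2: z = -0.4373 + -0.3758i, |z|^2 = 0.3325
Iter 3: z = -0.7910 + 0.8797i, |z|^2 = 1.3994
Iter 4: z = -0.9892 + -0.8406i, |z|^2 = 1.6851
Iter 5: z = -0.5691 + 2.2140i, |z|^2 = 5.2257
Escaped at iteration 5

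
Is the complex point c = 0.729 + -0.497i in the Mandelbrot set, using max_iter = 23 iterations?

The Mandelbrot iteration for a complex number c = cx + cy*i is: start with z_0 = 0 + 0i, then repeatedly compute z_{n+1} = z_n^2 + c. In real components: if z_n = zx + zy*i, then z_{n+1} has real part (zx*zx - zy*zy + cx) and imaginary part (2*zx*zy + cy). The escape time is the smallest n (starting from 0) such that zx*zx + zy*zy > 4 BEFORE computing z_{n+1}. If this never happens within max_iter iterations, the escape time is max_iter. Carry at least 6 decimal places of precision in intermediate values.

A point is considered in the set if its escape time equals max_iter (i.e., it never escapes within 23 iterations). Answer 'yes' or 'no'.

z_0 = 0 + 0i, c = 0.7290 + -0.4970i
Iter 1: z = 0.7290 + -0.4970i, |z|^2 = 0.7784
Iter 2: z = 1.0134 + -1.2216i, |z|^2 = 2.5194
Iter 3: z = 0.2637 + -2.9731i, |z|^2 = 8.9087
Escaped at iteration 3

Answer: no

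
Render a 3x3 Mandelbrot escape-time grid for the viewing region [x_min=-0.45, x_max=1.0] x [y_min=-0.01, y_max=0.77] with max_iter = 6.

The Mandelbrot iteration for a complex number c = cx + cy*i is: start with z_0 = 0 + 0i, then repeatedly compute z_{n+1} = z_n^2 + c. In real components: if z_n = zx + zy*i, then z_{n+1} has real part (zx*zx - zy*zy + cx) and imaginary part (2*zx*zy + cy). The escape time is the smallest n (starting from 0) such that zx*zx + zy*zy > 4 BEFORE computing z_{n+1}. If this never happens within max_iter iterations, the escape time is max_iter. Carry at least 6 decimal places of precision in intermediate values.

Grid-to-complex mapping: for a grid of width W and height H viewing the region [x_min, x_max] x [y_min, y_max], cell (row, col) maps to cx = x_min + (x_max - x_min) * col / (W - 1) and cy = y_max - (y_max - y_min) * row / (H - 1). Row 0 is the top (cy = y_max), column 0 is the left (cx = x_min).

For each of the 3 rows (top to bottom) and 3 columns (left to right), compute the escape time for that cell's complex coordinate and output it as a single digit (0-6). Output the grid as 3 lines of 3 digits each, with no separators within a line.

Answer: 652
662
662

Derivation:
(row=0, col=0): c = -0.4500 + 0.7700i → escape time 6
(row=0, col=1): c = 0.2750 + 0.7700i → escape time 5
(row=0, col=2): c = 1.0000 + 0.7700i → escape time 2
(row=1, col=0): c = -0.4500 + 0.3800i → escape time 6
(row=1, col=1): c = 0.2750 + 0.3800i → escape time 6
(row=1, col=2): c = 1.0000 + 0.3800i → escape time 2
(row=2, col=0): c = -0.4500 + -0.0100i → escape time 6
(row=2, col=1): c = 0.2750 + -0.0100i → escape time 6
(row=2, col=2): c = 1.0000 + -0.0100i → escape time 2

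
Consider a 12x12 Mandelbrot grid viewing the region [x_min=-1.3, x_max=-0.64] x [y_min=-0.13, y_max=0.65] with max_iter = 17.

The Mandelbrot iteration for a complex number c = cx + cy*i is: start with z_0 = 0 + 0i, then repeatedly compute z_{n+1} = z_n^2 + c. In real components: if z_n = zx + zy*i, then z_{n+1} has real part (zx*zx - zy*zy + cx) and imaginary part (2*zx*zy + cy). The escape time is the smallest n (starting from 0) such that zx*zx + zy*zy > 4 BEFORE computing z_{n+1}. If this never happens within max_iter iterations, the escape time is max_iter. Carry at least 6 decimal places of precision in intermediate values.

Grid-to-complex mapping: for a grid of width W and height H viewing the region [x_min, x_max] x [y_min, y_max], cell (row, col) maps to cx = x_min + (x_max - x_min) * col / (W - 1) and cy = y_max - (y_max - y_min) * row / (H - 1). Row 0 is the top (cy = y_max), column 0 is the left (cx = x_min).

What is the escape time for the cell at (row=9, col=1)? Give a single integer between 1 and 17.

Answer: 17

Derivation:
z_0 = 0 + 0i, c = -1.2400 + 0.0118i
Iter 1: z = -1.2400 + 0.0118i, |z|^2 = 1.5377
Iter 2: z = 0.2975 + -0.0175i, |z|^2 = 0.0888
Iter 3: z = -1.1518 + 0.0014i, |z|^2 = 1.3267
Iter 4: z = 0.0867 + 0.0086i, |z|^2 = 0.0076
Iter 5: z = -1.2326 + 0.0133i, |z|^2 = 1.5194
Iter 6: z = 0.2790 + -0.0210i, |z|^2 = 0.0783
Iter 7: z = -1.1626 + 0.0001i, |z|^2 = 1.3516
Iter 8: z = 0.1116 + 0.0116i, |z|^2 = 0.0126
Iter 9: z = -1.2277 + 0.0144i, |z|^2 = 1.5074
Iter 10: z = 0.2670 + -0.0235i, |z|^2 = 0.0718
Iter 11: z = -1.1693 + -0.0007i, |z|^2 = 1.3672
Iter 12: z = 0.1272 + 0.0136i, |z|^2 = 0.0164
Iter 13: z = -1.2240 + 0.0153i, |z|^2 = 1.4984
Iter 14: z = 0.2580 + -0.0256i, |z|^2 = 0.0672
Iter 15: z = -1.1741 + -0.0014i, |z|^2 = 1.3785
Iter 16: z = 0.1385 + 0.0150i, |z|^2 = 0.0194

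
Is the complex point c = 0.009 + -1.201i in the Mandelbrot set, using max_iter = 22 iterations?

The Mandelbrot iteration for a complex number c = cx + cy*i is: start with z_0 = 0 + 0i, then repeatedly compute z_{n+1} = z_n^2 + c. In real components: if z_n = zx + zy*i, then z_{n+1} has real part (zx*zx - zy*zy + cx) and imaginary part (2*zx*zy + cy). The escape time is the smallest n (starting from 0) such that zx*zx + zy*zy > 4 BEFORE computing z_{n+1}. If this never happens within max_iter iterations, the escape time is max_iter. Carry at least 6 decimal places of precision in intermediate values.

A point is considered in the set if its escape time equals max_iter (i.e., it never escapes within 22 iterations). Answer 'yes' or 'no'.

z_0 = 0 + 0i, c = 0.0090 + -1.2010i
Iter 1: z = 0.0090 + -1.2010i, |z|^2 = 1.4425
Iter 2: z = -1.4333 + -1.2226i, |z|^2 = 3.5492
Iter 3: z = 0.5686 + 2.3038i, |z|^2 = 5.6308
Escaped at iteration 3

Answer: no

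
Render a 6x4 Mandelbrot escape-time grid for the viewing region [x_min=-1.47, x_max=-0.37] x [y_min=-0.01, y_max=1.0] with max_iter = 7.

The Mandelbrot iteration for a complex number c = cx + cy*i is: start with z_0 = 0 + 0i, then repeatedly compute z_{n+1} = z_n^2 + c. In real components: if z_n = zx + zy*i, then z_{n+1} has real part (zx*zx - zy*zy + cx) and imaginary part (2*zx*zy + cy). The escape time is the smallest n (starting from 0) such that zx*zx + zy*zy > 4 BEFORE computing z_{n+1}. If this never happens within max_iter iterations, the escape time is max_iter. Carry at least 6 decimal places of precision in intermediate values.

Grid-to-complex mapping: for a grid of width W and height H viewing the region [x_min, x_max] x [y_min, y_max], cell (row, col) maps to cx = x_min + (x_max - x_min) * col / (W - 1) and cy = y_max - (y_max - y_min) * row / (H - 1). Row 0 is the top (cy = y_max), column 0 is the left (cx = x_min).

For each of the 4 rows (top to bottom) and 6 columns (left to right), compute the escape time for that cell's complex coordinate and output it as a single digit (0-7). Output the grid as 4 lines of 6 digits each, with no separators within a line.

(row=0, col=0): c = -1.4700 + 1.0000i → escape time 3
(row=0, col=1): c = -1.2500 + 1.0000i → escape time 3
(row=0, col=2): c = -1.0300 + 1.0000i → escape time 3
(row=0, col=3): c = -0.8100 + 1.0000i → escape time 3
(row=0, col=4): c = -0.5900 + 1.0000i → escape time 4
(row=0, col=5): c = -0.3700 + 1.0000i → escape time 5
(row=1, col=0): c = -1.4700 + 0.6633i → escape time 3
(row=1, col=1): c = -1.2500 + 0.6633i → escape time 3
(row=1, col=2): c = -1.0300 + 0.6633i → escape time 4
(row=1, col=3): c = -0.8100 + 0.6633i → escape time 5
(row=1, col=4): c = -0.5900 + 0.6633i → escape time 7
(row=1, col=5): c = -0.3700 + 0.6633i → escape time 7
(row=2, col=0): c = -1.4700 + 0.3267i → escape time 5
(row=2, col=1): c = -1.2500 + 0.3267i → escape time 7
(row=2, col=2): c = -1.0300 + 0.3267i → escape time 7
(row=2, col=3): c = -0.8100 + 0.3267i → escape time 7
(row=2, col=4): c = -0.5900 + 0.3267i → escape time 7
(row=2, col=5): c = -0.3700 + 0.3267i → escape time 7
(row=3, col=0): c = -1.4700 + -0.0100i → escape time 7
(row=3, col=1): c = -1.2500 + -0.0100i → escape time 7
(row=3, col=2): c = -1.0300 + -0.0100i → escape time 7
(row=3, col=3): c = -0.8100 + -0.0100i → escape time 7
(row=3, col=4): c = -0.5900 + -0.0100i → escape time 7
(row=3, col=5): c = -0.3700 + -0.0100i → escape time 7

Answer: 333345
334577
577777
777777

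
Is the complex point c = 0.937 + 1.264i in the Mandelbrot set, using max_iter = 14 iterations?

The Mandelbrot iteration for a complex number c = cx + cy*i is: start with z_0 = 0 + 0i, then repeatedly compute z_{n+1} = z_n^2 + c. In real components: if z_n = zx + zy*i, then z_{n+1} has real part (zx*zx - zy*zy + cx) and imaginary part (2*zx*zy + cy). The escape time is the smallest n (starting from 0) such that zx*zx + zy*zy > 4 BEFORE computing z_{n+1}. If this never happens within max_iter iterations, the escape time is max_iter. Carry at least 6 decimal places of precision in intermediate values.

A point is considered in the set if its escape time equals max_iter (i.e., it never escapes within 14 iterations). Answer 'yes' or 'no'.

z_0 = 0 + 0i, c = 0.9370 + 1.2640i
Iter 1: z = 0.9370 + 1.2640i, |z|^2 = 2.4757
Iter 2: z = 0.2173 + 3.6327i, |z|^2 = 13.2440
Escaped at iteration 2

Answer: no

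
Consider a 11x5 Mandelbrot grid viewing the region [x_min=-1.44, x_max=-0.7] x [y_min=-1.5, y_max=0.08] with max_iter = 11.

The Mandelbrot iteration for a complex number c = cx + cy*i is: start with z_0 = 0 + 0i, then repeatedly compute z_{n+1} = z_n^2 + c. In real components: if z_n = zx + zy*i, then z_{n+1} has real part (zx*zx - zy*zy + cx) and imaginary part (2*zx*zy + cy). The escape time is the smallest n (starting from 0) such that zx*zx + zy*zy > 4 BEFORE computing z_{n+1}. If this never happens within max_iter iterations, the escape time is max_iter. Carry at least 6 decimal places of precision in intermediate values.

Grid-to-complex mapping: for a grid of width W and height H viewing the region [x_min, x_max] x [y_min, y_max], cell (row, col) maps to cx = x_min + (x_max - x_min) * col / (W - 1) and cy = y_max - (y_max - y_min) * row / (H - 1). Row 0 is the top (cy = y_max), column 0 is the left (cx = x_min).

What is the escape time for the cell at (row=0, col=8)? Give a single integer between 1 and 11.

z_0 = 0 + 0i, c = -0.8480 + 0.0800i
Iter 1: z = -0.8480 + 0.0800i, |z|^2 = 0.7255
Iter 2: z = -0.1353 + -0.0557i, |z|^2 = 0.0214
Iter 3: z = -0.8328 + 0.0951i, |z|^2 = 0.7026
Iter 4: z = -0.1635 + -0.0783i, |z|^2 = 0.0329
Iter 5: z = -0.8274 + 0.1056i, |z|^2 = 0.6958
Iter 6: z = -0.1745 + -0.0948i, |z|^2 = 0.0395
Iter 7: z = -0.8265 + 0.1131i, |z|^2 = 0.6959
Iter 8: z = -0.1777 + -0.1069i, |z|^2 = 0.0430
Iter 9: z = -0.8279 + 0.1180i, |z|^2 = 0.6993
Iter 10: z = -0.1766 + -0.1154i, |z|^2 = 0.0445

Answer: 11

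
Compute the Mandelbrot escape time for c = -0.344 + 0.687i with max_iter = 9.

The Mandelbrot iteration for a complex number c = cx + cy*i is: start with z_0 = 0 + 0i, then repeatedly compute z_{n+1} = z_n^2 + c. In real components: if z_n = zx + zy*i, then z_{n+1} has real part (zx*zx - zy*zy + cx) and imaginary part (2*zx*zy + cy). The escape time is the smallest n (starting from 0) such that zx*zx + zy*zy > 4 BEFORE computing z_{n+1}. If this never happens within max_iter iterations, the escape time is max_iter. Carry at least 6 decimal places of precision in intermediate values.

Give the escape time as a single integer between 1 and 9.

z_0 = 0 + 0i, c = -0.3440 + 0.6870i
Iter 1: z = -0.3440 + 0.6870i, |z|^2 = 0.5903
Iter 2: z = -0.6976 + 0.2143i, |z|^2 = 0.5326
Iter 3: z = 0.0967 + 0.3879i, |z|^2 = 0.1599
Iter 4: z = -0.4851 + 0.7621i, |z|^2 = 0.8161
Iter 5: z = -0.6894 + -0.0524i, |z|^2 = 0.4780
Iter 6: z = 0.1285 + 0.7593i, |z|^2 = 0.5930
Iter 7: z = -0.9039 + 0.8821i, |z|^2 = 1.5953
Iter 8: z = -0.3051 + -0.9078i, |z|^2 = 0.9172

Answer: 9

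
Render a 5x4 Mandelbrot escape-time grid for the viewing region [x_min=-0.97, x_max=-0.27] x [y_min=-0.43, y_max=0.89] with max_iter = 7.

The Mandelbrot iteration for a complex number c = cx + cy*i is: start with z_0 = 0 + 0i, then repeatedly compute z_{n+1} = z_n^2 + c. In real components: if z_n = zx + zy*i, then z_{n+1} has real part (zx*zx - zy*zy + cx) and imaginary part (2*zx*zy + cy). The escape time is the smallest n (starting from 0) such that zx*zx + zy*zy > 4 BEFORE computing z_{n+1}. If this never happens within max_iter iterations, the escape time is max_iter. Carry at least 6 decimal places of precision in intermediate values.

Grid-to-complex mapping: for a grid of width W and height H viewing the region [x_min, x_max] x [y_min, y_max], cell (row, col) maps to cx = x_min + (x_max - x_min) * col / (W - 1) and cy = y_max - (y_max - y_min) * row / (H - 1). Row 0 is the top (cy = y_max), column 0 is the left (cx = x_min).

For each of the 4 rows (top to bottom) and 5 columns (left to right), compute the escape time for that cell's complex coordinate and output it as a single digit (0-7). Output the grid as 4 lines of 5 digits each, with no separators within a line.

(row=0, col=0): c = -0.9700 + 0.8900i → escape time 3
(row=0, col=1): c = -0.7950 + 0.8900i → escape time 4
(row=0, col=2): c = -0.6200 + 0.8900i → escape time 4
(row=0, col=3): c = -0.4450 + 0.8900i → escape time 5
(row=0, col=4): c = -0.2700 + 0.8900i → escape time 7
(row=1, col=0): c = -0.9700 + 0.4500i → escape time 5
(row=1, col=1): c = -0.7950 + 0.4500i → escape time 7
(row=1, col=2): c = -0.6200 + 0.4500i → escape time 7
(row=1, col=3): c = -0.4450 + 0.4500i → escape time 7
(row=1, col=4): c = -0.2700 + 0.4500i → escape time 7
(row=2, col=0): c = -0.9700 + 0.0100i → escape time 7
(row=2, col=1): c = -0.7950 + 0.0100i → escape time 7
(row=2, col=2): c = -0.6200 + 0.0100i → escape time 7
(row=2, col=3): c = -0.4450 + 0.0100i → escape time 7
(row=2, col=4): c = -0.2700 + 0.0100i → escape time 7
(row=3, col=0): c = -0.9700 + -0.4300i → escape time 6
(row=3, col=1): c = -0.7950 + -0.4300i → escape time 7
(row=3, col=2): c = -0.6200 + -0.4300i → escape time 7
(row=3, col=3): c = -0.4450 + -0.4300i → escape time 7
(row=3, col=4): c = -0.2700 + -0.4300i → escape time 7

Answer: 34457
57777
77777
67777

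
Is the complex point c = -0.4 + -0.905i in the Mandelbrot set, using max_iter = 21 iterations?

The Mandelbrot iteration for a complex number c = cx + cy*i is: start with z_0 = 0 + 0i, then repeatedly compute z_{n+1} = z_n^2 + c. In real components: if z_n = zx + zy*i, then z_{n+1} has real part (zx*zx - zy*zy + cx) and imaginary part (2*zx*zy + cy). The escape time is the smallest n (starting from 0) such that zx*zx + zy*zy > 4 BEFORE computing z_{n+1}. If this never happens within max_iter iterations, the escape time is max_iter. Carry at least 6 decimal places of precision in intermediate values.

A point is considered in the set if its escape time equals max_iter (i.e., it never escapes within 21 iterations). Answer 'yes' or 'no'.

Answer: no

Derivation:
z_0 = 0 + 0i, c = -0.4000 + -0.9050i
Iter 1: z = -0.4000 + -0.9050i, |z|^2 = 0.9790
Iter 2: z = -1.0590 + -0.1810i, |z|^2 = 1.1543
Iter 3: z = 0.6888 + -0.5216i, |z|^2 = 0.7465
Iter 4: z = -0.1977 + -1.6236i, |z|^2 = 2.6751
Iter 5: z = -2.9969 + -0.2631i, |z|^2 = 9.0507
Escaped at iteration 5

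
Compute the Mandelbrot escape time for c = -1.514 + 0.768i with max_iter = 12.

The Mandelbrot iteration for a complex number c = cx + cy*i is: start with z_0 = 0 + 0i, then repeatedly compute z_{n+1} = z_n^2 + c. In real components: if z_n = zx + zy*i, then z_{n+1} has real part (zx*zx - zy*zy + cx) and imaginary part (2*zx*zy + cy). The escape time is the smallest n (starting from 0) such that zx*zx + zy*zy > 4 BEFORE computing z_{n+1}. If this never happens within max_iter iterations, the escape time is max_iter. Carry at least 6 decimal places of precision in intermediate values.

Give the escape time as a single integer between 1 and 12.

z_0 = 0 + 0i, c = -1.5140 + 0.7680i
Iter 1: z = -1.5140 + 0.7680i, |z|^2 = 2.8820
Iter 2: z = 0.1884 + -1.5575i, |z|^2 = 2.4613
Iter 3: z = -3.9043 + 0.1812i, |z|^2 = 15.2767
Escaped at iteration 3

Answer: 3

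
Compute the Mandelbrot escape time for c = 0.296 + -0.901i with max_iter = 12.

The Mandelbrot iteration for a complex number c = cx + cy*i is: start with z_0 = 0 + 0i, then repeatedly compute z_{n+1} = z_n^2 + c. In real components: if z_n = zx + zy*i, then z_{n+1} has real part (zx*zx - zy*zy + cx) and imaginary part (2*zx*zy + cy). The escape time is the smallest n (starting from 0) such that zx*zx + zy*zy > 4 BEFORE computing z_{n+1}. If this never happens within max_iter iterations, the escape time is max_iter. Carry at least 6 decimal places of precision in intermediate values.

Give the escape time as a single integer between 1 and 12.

Answer: 4

Derivation:
z_0 = 0 + 0i, c = 0.2960 + -0.9010i
Iter 1: z = 0.2960 + -0.9010i, |z|^2 = 0.8994
Iter 2: z = -0.4282 + -1.4344i, |z|^2 = 2.2408
Iter 3: z = -1.5781 + 0.3274i, |z|^2 = 2.5977
Iter 4: z = 2.6793 + -1.9343i, |z|^2 = 10.9203
Escaped at iteration 4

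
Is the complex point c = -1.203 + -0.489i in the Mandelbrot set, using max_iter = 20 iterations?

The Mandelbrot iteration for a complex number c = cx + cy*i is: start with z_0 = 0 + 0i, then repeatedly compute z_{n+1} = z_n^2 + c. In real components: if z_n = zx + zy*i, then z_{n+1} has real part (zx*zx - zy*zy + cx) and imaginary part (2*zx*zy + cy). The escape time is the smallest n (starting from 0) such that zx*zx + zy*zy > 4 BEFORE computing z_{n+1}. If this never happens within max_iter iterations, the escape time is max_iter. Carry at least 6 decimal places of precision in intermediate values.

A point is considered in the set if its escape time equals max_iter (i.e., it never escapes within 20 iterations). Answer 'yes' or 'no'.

Answer: no

Derivation:
z_0 = 0 + 0i, c = -1.2030 + -0.4890i
Iter 1: z = -1.2030 + -0.4890i, |z|^2 = 1.6863
Iter 2: z = 0.0051 + 0.6875i, |z|^2 = 0.4727
Iter 3: z = -1.6757 + -0.4820i, |z|^2 = 3.0402
Iter 4: z = 1.3726 + 1.1264i, |z|^2 = 3.1526
Iter 5: z = -0.5878 + 2.6030i, |z|^2 = 7.1212
Escaped at iteration 5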